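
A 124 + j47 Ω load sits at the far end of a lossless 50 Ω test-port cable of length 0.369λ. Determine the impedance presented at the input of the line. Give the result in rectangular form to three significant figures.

Z_in ≈ 23.9 + j28.3 Ω

βl = 2π × 0.369 = 133°
tan(βl) = tan(133°) = -1.08
Z_in = Z_0·(Z_L + jZ_0·tanβl)/(Z_0 + jZ_L·tanβl)
     = 50·(124 − j6.92)/(101 − j134)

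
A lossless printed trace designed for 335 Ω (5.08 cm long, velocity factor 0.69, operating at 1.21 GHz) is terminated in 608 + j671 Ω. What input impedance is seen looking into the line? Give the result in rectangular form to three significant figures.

λ = v/f = 0.69·c / 1.21 GHz = 0.171 m
βl = 2π·l/λ = 2π × 0.297 = 107°
tan(βl) = tan(107°) = -3.29
Z_in = Z_0·(Z_L + jZ_0·tanβl)/(Z_0 + jZ_L·tanβl)
     = 335·(608 − j432)/(2540 − j2000)

Z_in ≈ 77.1 + j3.81 Ω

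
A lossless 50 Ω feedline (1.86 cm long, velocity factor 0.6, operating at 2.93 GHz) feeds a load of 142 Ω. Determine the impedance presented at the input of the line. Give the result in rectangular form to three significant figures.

Z_in ≈ 19.4 + j14.9 Ω

λ = v/f = 0.6·c / 2.93 GHz = 0.0614 m
βl = 2π·l/λ = 2π × 0.303 = 109°
tan(βl) = tan(109°) = -2.9
Z_in = Z_0·(Z_L + jZ_0·tanβl)/(Z_0 + jZ_L·tanβl)
     = 50·(142 − j145)/(50 − j412)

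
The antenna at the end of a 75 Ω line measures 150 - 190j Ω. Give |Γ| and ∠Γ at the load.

Γ = (Z_L − Z_0)/(Z_L + Z_0) = (75 − j190)/(225 − j190)
|Γ| = 204/294 = 0.694

Γ ≈ 0.694 ∠ -28.3°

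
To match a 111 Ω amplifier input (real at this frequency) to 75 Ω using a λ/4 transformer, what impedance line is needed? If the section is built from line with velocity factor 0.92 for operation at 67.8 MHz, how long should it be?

Z_qwt ≈ 91.2 Ω; length ≈ 1.02 m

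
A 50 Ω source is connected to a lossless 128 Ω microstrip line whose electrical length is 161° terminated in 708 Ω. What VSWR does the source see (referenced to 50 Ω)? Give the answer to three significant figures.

tan(βl) = -0.344
Z_in = Z_0·(Z_L + jZ_0·tanβl)/(Z_0 + jZ_L·tanβl) = 171 + j282 Ω
Γ_s = (Z_in − Z_s)/(Z_in + Z_s) = (121 + j282)/(221 + j282), |Γ_s| = 0.856
VSWR = (1 + |Γ_s|)/(1 − |Γ_s|)

VSWR ≈ 12.9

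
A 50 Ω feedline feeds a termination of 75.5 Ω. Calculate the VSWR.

VSWR ≈ 1.51

Γ = (75.5 − 50)/(75.5 + 50) = 0.203
VSWR = (1 + 0.203)/(1 − 0.203)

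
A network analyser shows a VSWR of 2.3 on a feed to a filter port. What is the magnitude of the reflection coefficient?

|Γ| ≈ 0.394

|Γ| = (S − 1)/(S + 1) = (2.3 − 1)/(2.3 + 1) = 1.3/3.3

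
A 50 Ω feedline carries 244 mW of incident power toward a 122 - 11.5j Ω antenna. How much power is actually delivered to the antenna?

P_delivered ≈ 200 mW

|Γ| = |(72 − j11.5)/(172 − j11.5)| = 0.423
|Γ|² = 0.179
P_refl = |Γ|²·P_inc = 43.7 mW, P_del = (1 − |Γ|²)·P_inc = 200 mW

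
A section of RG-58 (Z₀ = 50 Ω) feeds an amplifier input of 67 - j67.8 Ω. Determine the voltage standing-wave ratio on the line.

VSWR ≈ 3.14

Γ = (Z_L − Z_0)/(Z_L + Z_0) = (17 − j67.8)/(117 − j67.8)
|Γ| = 69.9/135 = 0.517
VSWR = (1 + |Γ|)/(1 − |Γ|) = 1.52/0.483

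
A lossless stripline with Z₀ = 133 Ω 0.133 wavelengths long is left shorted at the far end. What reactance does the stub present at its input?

βl = 2π × 0.133 = 47.9°
tan(βl) = 1.11
For a shorted stub, Z_in = jZ_0·tan(βl)

X_in ≈ 147 Ω (inductive)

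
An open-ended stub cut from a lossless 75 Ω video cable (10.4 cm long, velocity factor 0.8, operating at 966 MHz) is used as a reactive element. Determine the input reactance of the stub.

λ = v/f = 0.8·c / 966 MHz = 0.248 m
βl = 2π·l/λ = 2π × 0.419 = 151°
tan(βl) = -0.561
For an open-ended stub, Z_in = −jZ_0·cot(βl) = −jZ_0/tan(βl)

X_in ≈ 134 Ω (inductive)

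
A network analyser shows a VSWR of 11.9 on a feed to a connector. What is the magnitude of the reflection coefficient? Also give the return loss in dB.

|Γ| ≈ 0.845; return loss ≈ 1.46 dB

|Γ| = (S − 1)/(S + 1) = (11.9 − 1)/(11.9 + 1) = 10.9/12.9
RL = −20·log₁₀|Γ| = −20·log₁₀(0.845)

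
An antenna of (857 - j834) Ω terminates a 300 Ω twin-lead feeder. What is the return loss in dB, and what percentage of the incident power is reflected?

RL ≈ 3.06 dB; 49.4% of incident power reflected

Γ = (557 − j834)/(1157 − j834), |Γ| = 0.703
RL = −20·log₁₀(0.703) = 3.06 dB
P_refl/P_inc = |Γ|² = 0.494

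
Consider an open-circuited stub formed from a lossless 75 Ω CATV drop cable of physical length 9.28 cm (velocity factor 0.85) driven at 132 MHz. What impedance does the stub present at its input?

Z_in ≈ −j241 Ω

λ = v/f = 0.85·c / 132 MHz = 1.93 m
βl = 2π·l/λ = 2π × 0.048 = 17.3°
tan(βl) = 0.311
For an open-circuited stub, Z_in = −jZ_0·cot(βl) = −jZ_0/tan(βl)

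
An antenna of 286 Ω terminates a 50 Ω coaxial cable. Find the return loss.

RL ≈ 3.07 dB

Γ = (286 − 50)/(286 + 50) = 0.702
RL = −20·log₁₀|Γ| = −20·log₁₀(0.702)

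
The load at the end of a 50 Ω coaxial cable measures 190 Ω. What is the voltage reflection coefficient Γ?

Γ = 0.583

Γ = (Z_L − Z_0)/(Z_L + Z_0) = (190 − 50)/(190 + 50) = 140/240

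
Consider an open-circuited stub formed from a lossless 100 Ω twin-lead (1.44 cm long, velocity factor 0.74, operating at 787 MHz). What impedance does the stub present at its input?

Z_in ≈ −j301 Ω

λ = v/f = 0.74·c / 787 MHz = 0.282 m
βl = 2π·l/λ = 2π × 0.051 = 18.4°
tan(βl) = 0.332
For an open-circuited stub, Z_in = −jZ_0·cot(βl) = −jZ_0/tan(βl)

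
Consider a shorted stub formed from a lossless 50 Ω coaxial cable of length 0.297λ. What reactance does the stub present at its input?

X_in ≈ -164 Ω (capacitive)

βl = 2π × 0.297 = 107°
tan(βl) = -3.29
For a shorted stub, Z_in = jZ_0·tan(βl)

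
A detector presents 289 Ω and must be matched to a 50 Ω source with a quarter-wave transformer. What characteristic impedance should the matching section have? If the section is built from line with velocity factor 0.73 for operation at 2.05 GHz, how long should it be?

Z_qwt ≈ 120 Ω; length ≈ 2.67 cm

Z_qwt = √(Z_0·R_L) = √(50 × 289) = √14450
λ = 0.73·c/f = 0.107 m, so l = λ/4 = 0.0267 m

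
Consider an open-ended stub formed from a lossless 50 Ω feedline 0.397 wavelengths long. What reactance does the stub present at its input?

βl = 2π × 0.397 = 143°
tan(βl) = -0.756
For an open-ended stub, Z_in = −jZ_0·cot(βl) = −jZ_0/tan(βl)

X_in ≈ 66.2 Ω (inductive)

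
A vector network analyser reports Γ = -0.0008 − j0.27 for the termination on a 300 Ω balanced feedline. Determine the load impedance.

Z_L ≈ 259 − j151 Ω

Z_L = Z_0·(1 + Γ)/(1 − Γ) = 300·(0.999 − j0.27)/(1 + j0.27)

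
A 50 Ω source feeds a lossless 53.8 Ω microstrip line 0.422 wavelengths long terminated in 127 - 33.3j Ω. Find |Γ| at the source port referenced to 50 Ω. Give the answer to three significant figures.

|Γ| ≈ 0.46

βl = 2π × 0.422 = 152°
tan(βl) = -0.534
Z_in = Z_0·(Z_L + jZ_0·tanβl)/(Z_0 + jZ_L·tanβl) = 80.2 + j58.2 Ω
Γ_s = (Z_in − Z_s)/(Z_in + Z_s) = (30.2 + j58.2)/(130 + j58.2), |Γ_s| = 0.46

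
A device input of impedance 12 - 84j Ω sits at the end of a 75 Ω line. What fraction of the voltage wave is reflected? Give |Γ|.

Γ = (Z_L − Z_0)/(Z_L + Z_0) = (-63 − j84)/(87 − j84)
|Γ| = 105/121

|Γ| ≈ 0.868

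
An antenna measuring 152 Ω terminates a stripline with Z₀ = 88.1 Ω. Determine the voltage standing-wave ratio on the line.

VSWR ≈ 1.73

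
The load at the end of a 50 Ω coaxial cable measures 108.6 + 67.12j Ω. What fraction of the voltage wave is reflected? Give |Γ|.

Γ = (Z_L − Z_0)/(Z_L + Z_0) = (58.6 + j67.12)/(158.6 + j67.12)
|Γ| = 89.1/172

|Γ| ≈ 0.517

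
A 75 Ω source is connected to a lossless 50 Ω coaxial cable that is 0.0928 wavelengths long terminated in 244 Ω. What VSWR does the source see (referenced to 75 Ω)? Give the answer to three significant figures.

VSWR ≈ 4.52

βl = 2π × 0.0928 = 33.4°
tan(βl) = 0.66
Z_in = Z_0·(Z_L + jZ_0·tanβl)/(Z_0 + jZ_L·tanβl) = 30.8 − j66.2 Ω
Γ_s = (Z_in − Z_s)/(Z_in + Z_s) = (-44.2 − j66.2)/(106 − j66.2), |Γ_s| = 0.638
VSWR = (1 + |Γ_s|)/(1 − |Γ_s|)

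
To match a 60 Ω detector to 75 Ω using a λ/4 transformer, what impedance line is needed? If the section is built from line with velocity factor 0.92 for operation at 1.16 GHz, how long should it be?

Z_qwt = √(Z_0·R_L) = √(75 × 60) = √4500
λ = 0.92·c/f = 0.238 m, so l = λ/4 = 0.0595 m

Z_qwt ≈ 67.1 Ω; length ≈ 5.95 cm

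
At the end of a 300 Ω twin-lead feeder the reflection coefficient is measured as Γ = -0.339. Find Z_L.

Z_L ≈ 148 Ω

Z_L = Z_0·(1 + Γ)/(1 − Γ) = 300·(0.661)/(1.34)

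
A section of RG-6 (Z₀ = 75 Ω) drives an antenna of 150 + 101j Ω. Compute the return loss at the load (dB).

RL ≈ 5.85 dB

Γ = (75 + j101)/(225 + j101), |Γ| = 0.51
RL = −20·log₁₀|Γ| = −20·log₁₀(0.51)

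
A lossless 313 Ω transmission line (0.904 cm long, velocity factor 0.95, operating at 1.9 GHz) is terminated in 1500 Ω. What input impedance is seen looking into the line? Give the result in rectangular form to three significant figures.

λ = v/f = 0.95·c / 1.9 GHz = 0.15 m
βl = 2π·l/λ = 2π × 0.0603 = 21.7°
tan(βl) = tan(21.7°) = 0.398
Z_in = Z_0·(Z_L + jZ_0·tanβl)/(Z_0 + jZ_L·tanβl)
     = 313·(1500 + j125)/(313 + j597)

Z_in ≈ 375 − j590 Ω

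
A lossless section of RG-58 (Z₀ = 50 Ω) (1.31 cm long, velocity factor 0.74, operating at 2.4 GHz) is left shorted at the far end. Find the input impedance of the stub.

λ = v/f = 0.74·c / 2.4 GHz = 0.0925 m
βl = 2π·l/λ = 2π × 0.142 = 51°
tan(βl) = 1.23
For a shorted stub, Z_in = jZ_0·tan(βl)

Z_in ≈ +j61.7 Ω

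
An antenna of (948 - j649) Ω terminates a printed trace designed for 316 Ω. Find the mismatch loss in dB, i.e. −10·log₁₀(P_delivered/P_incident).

mismatch loss ≈ 2.27 dB

Γ = (632 − j649)/(1264 − j649), |Γ| = 0.638
|Γ|² = 0.406, so P_del/P_inc = 1 − |Γ|² = 0.594
ML = −10·log₁₀(1 − |Γ|²)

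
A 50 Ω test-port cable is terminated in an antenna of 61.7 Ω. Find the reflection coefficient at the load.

Γ = 0.105

Γ = (Z_L − Z_0)/(Z_L + Z_0) = (61.7 − 50)/(61.7 + 50) = 11.7/111.7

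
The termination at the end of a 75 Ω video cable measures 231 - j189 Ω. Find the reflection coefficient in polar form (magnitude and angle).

Γ ≈ 0.681 ∠ -18.8°

Γ = (Z_L − Z_0)/(Z_L + Z_0) = (156 − j189)/(306 − j189)
|Γ| = 245/360 = 0.681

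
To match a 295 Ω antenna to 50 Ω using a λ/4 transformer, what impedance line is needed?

Z_qwt ≈ 121 Ω

Z_qwt = √(Z_0·R_L) = √(50 × 295) = √14750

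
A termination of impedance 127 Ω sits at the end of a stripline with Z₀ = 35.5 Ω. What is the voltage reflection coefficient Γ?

Γ = (Z_L − Z_0)/(Z_L + Z_0) = (127 − 35.5)/(127 + 35.5) = 91.5/162.5

Γ = 0.563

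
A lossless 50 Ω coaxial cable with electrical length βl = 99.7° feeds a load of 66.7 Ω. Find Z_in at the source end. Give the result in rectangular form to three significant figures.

tan(βl) = tan(99.7°) = -5.85
Z_in = Z_0·(Z_L + jZ_0·tanβl)/(Z_0 + jZ_L·tanβl)
     = 50·(66.7 − j293)/(50 − j390)

Z_in ≈ 38 + j3.68 Ω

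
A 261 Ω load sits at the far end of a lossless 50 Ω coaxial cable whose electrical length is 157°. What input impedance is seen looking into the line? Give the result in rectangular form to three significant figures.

tan(βl) = tan(157°) = -0.424
Z_in = Z_0·(Z_L + jZ_0·tanβl)/(Z_0 + jZ_L·tanβl)
     = 50·(261 − j21.2)/(50 − j111)

Z_in ≈ 52.1 + j94.3 Ω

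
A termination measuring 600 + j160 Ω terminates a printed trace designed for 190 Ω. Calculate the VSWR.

Γ = (Z_L − Z_0)/(Z_L + Z_0) = (410 + j160)/(790 + j160)
|Γ| = 440/806 = 0.546
VSWR = (1 + |Γ|)/(1 − |Γ|) = 1.55/0.454

VSWR ≈ 3.41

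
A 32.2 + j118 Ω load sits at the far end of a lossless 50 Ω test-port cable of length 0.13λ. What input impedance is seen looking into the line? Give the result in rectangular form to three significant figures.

Z_in ≈ 24.9 − j102 Ω

βl = 2π × 0.13 = 46.8°
tan(βl) = tan(46.8°) = 1.06
Z_in = Z_0·(Z_L + jZ_0·tanβl)/(Z_0 + jZ_L·tanβl)
     = 50·(32.2 + j171)/(-75.7 + j34.3)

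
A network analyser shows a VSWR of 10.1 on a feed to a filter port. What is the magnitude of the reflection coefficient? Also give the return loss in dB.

|Γ| = (S − 1)/(S + 1) = (10.1 − 1)/(10.1 + 1) = 9.1/11.1
RL = −20·log₁₀|Γ| = −20·log₁₀(0.82)

|Γ| ≈ 0.82; return loss ≈ 1.73 dB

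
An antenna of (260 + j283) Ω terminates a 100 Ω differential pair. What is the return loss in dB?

Γ = (160 + j283)/(360 + j283), |Γ| = 0.71
RL = −20·log₁₀|Γ| = −20·log₁₀(0.71)

RL ≈ 2.98 dB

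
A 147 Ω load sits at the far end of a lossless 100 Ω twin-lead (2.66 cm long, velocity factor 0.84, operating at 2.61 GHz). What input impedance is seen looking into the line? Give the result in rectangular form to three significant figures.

Z_in ≈ 69 + j8.58 Ω

λ = v/f = 0.84·c / 2.61 GHz = 0.0966 m
βl = 2π·l/λ = 2π × 0.275 = 99.2°
tan(βl) = tan(99.2°) = -6.19
Z_in = Z_0·(Z_L + jZ_0·tanβl)/(Z_0 + jZ_L·tanβl)
     = 100·(147 − j619)/(100 − j910)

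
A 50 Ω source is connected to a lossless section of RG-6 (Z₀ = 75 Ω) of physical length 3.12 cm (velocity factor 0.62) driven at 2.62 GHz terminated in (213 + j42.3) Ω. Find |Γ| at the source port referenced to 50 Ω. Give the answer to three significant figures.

|Γ| ≈ 0.6

λ = v/f = 0.62·c / 2.62 GHz = 0.071 m
βl = 2π·l/λ = 2π × 0.439 = 158°
tan(βl) = -0.4
Z_in = Z_0·(Z_L + jZ_0·tanβl)/(Z_0 + jZ_L·tanβl) = 88.5 + j92.1 Ω
Γ_s = (Z_in − Z_s)/(Z_in + Z_s) = (38.5 + j92.1)/(139 + j92.1), |Γ_s| = 0.6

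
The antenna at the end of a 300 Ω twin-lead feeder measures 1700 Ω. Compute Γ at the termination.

Γ = 0.7

Γ = (Z_L − Z_0)/(Z_L + Z_0) = (1700 − 300)/(1700 + 300) = 1400/2000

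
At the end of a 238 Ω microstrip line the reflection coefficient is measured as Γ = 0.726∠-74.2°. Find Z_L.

Z_L ≈ 99.5 − j294 Ω

Z_L = Z_0·(1 + Γ)/(1 − Γ) = 238·(1.2 − j0.699)/(0.802 + j0.699)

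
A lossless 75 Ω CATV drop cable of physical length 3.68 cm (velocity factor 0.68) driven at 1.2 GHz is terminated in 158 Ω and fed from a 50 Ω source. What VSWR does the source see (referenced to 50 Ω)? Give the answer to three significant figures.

λ = v/f = 0.68·c / 1.2 GHz = 0.17 m
βl = 2π·l/λ = 2π × 0.216 = 77.9°
tan(βl) = 4.68
Z_in = Z_0·(Z_L + jZ_0·tanβl)/(Z_0 + jZ_L·tanβl) = 36.8 − j12.3 Ω
Γ_s = (Z_in − Z_s)/(Z_in + Z_s) = (-13.2 − j12.3)/(86.8 − j12.3), |Γ_s| = 0.205
VSWR = (1 + |Γ_s|)/(1 − |Γ_s|)

VSWR ≈ 1.52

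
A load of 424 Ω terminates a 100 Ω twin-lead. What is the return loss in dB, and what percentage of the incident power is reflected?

RL ≈ 4.18 dB; 38.2% of incident power reflected

Γ = (424 − 100)/(424 + 100) = 0.618
RL = −20·log₁₀(0.618) = 4.18 dB
P_refl/P_inc = |Γ|² = 0.382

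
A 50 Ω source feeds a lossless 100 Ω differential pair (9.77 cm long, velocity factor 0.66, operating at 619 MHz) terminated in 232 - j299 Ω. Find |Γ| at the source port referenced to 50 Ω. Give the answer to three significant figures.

λ = v/f = 0.66·c / 619 MHz = 0.32 m
βl = 2π·l/λ = 2π × 0.305 = 110°
tan(βl) = -2.75
Z_in = Z_0·(Z_L + jZ_0·tanβl)/(Z_0 + jZ_L·tanβl) = 21.4 + j60.5 Ω
Γ_s = (Z_in − Z_s)/(Z_in + Z_s) = (-28.6 + j60.5)/(71.4 + j60.5), |Γ_s| = 0.715

|Γ| ≈ 0.715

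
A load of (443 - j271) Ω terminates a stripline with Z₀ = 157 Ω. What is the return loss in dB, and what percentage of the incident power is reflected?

RL ≈ 4.46 dB; 35.8% of incident power reflected

Γ = (286 − j271)/(600 − j271), |Γ| = 0.598
RL = −20·log₁₀(0.598) = 4.46 dB
P_refl/P_inc = |Γ|² = 0.358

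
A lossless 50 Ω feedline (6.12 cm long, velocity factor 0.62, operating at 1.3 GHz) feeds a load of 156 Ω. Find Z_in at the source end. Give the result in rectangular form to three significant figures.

λ = v/f = 0.62·c / 1.3 GHz = 0.143 m
βl = 2π·l/λ = 2π × 0.428 = 154°
tan(βl) = tan(154°) = -0.488
Z_in = Z_0·(Z_L + jZ_0·tanβl)/(Z_0 + jZ_L·tanβl)
     = 50·(156 − j24.4)/(50 − j76.1)

Z_in ≈ 58.2 + j64.2 Ω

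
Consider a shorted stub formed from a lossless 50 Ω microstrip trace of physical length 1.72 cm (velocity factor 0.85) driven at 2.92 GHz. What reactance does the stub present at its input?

λ = v/f = 0.85·c / 2.92 GHz = 0.0873 m
βl = 2π·l/λ = 2π × 0.197 = 70.9°
tan(βl) = 2.89
For a shorted stub, Z_in = jZ_0·tan(βl)

X_in ≈ 144 Ω (inductive)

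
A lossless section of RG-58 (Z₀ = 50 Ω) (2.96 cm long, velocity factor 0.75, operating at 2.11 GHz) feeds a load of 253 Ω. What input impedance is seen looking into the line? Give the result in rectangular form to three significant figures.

Z_in ≈ 10.2 + j8.4 Ω

λ = v/f = 0.75·c / 2.11 GHz = 0.107 m
βl = 2π·l/λ = 2π × 0.278 = 99.9°
tan(βl) = tan(99.9°) = -5.71
Z_in = Z_0·(Z_L + jZ_0·tanβl)/(Z_0 + jZ_L·tanβl)
     = 50·(253 − j286)/(50 − j1450)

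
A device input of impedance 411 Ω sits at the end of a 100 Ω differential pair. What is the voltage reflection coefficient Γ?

Γ = (Z_L − Z_0)/(Z_L + Z_0) = (411 − 100)/(411 + 100) = 311/511

Γ = 0.609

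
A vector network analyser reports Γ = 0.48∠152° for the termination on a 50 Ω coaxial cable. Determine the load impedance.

Z_L ≈ 18.5 + j10.8 Ω

Z_L = Z_0·(1 + Γ)/(1 − Γ) = 50·(0.576 + j0.225)/(1.42 − j0.225)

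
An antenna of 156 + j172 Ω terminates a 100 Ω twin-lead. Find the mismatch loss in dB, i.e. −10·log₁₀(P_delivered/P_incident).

Γ = (56 + j172)/(256 + j172), |Γ| = 0.587
|Γ|² = 0.344, so P_del/P_inc = 1 − |Γ|² = 0.656
ML = −10·log₁₀(1 − |Γ|²)

mismatch loss ≈ 1.83 dB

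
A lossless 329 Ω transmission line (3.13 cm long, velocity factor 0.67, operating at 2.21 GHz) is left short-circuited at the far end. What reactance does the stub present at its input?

λ = v/f = 0.67·c / 2.21 GHz = 0.091 m
βl = 2π·l/λ = 2π × 0.344 = 124°
tan(βl) = -1.49
For a short-circuited stub, Z_in = jZ_0·tan(βl)

X_in ≈ -490 Ω (capacitive)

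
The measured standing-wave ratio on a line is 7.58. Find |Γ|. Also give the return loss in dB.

|Γ| ≈ 0.767; return loss ≈ 2.31 dB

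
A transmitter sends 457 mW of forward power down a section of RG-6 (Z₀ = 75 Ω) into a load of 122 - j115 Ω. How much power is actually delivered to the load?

|Γ| = |(47 − j115)/(197 − j115)| = 0.545
|Γ|² = 0.297
P_refl = |Γ|²·P_inc = 136 mW, P_del = (1 − |Γ|²)·P_inc = 321 mW

P_delivered ≈ 321 mW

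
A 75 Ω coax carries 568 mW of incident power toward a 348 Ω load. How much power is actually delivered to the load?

P_delivered ≈ 331 mW

Γ = (348 − 75)/(348 + 75) = 0.645
|Γ|² = 0.417
P_refl = |Γ|²·P_inc = 237 mW, P_del = (1 − |Γ|²)·P_inc = 331 mW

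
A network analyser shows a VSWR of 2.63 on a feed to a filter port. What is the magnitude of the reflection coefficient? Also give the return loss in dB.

|Γ| ≈ 0.449; return loss ≈ 6.95 dB

|Γ| = (S − 1)/(S + 1) = (2.63 − 1)/(2.63 + 1) = 1.63/3.63
RL = −20·log₁₀|Γ| = −20·log₁₀(0.449)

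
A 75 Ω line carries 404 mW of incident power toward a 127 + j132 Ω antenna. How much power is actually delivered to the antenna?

|Γ| = |(52 + j132)/(202 + j132)| = 0.588
|Γ|² = 0.346
P_refl = |Γ|²·P_inc = 140 mW, P_del = (1 − |Γ|²)·P_inc = 264 mW

P_delivered ≈ 264 mW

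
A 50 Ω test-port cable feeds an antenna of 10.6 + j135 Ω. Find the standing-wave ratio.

VSWR ≈ 39.3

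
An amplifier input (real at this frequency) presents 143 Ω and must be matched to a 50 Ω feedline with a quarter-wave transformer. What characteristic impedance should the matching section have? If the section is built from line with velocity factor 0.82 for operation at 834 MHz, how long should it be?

Z_qwt ≈ 84.6 Ω; length ≈ 7.37 cm

Z_qwt = √(Z_0·R_L) = √(50 × 143) = √7150
λ = 0.82·c/f = 0.295 m, so l = λ/4 = 0.0737 m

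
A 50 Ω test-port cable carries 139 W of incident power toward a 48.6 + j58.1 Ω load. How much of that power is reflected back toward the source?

|Γ| = |(-1.4 + j58.1)/(98.6 + j58.1)| = 0.508
|Γ|² = 0.258
P_refl = |Γ|²·P_inc = 35.8 W, P_del = (1 − |Γ|²)·P_inc = 103 W

P_reflected ≈ 35.8 W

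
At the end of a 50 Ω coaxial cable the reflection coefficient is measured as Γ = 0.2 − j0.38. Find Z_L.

Z_L ≈ 52 − j48.4 Ω

Z_L = Z_0·(1 + Γ)/(1 − Γ) = 50·(1.2 − j0.38)/(0.8 + j0.38)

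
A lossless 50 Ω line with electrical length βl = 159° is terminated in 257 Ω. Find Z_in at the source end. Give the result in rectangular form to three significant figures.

tan(βl) = tan(159°) = -0.384
Z_in = Z_0·(Z_L + jZ_0·tanβl)/(Z_0 + jZ_L·tanβl)
     = 50·(257 − j19.2)/(50 − j98.7)

Z_in ≈ 60.3 + j99.7 Ω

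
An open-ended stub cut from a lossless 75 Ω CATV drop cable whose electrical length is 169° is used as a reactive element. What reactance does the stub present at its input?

tan(βl) = -0.194
For an open-ended stub, Z_in = −jZ_0·cot(βl) = −jZ_0/tan(βl)

X_in ≈ 386 Ω (inductive)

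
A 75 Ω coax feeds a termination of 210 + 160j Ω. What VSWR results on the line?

Γ = (Z_L − Z_0)/(Z_L + Z_0) = (135 + j160)/(285 + j160)
|Γ| = 209/327 = 0.641
VSWR = (1 + |Γ|)/(1 − |Γ|) = 1.64/0.359

VSWR ≈ 4.56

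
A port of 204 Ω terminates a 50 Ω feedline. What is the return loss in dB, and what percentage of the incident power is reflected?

Γ = (204 − 50)/(204 + 50) = 0.606
RL = −20·log₁₀(0.606) = 4.35 dB
P_refl/P_inc = |Γ|² = 0.368

RL ≈ 4.35 dB; 36.8% of incident power reflected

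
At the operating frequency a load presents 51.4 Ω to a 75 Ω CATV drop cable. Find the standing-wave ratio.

VSWR ≈ 1.46

Γ = (51.4 − 75)/(51.4 + 75) = -0.187
VSWR = (1 + 0.187)/(1 − 0.187)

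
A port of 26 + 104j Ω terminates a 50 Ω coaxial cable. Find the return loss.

RL ≈ 1.63 dB

Γ = (-24 + j104)/(76 + j104), |Γ| = 0.829
RL = −20·log₁₀|Γ| = −20·log₁₀(0.829)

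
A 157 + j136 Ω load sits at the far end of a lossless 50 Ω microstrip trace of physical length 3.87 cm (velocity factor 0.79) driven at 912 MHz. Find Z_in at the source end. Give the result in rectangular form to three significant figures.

λ = v/f = 0.79·c / 912 MHz = 0.26 m
βl = 2π·l/λ = 2π × 0.149 = 53.6°
tan(βl) = tan(53.6°) = 1.36
Z_in = Z_0·(Z_L + jZ_0·tanβl)/(Z_0 + jZ_L·tanβl)
     = 50·(157 + j204)/(-135 + j213)

Z_in ≈ 17.6 − j47.9 Ω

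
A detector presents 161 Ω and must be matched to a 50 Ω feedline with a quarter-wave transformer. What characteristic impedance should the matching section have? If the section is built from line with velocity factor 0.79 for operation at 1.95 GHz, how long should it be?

Z_qwt = √(Z_0·R_L) = √(50 × 161) = √8050
λ = 0.79·c/f = 0.122 m, so l = λ/4 = 0.0304 m

Z_qwt ≈ 89.7 Ω; length ≈ 3.04 cm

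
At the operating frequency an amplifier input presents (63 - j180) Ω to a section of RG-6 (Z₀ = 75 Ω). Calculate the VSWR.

VSWR ≈ 8.77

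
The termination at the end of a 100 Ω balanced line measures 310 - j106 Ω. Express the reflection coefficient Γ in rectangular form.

Γ = (Z_L − Z_0)/(Z_L + Z_0) = (210 − j106)/(410 − j106)

Γ ≈ 0.543 − j0.118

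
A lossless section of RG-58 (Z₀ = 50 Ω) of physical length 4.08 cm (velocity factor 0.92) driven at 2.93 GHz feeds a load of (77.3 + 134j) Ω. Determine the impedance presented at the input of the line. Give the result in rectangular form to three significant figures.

λ = v/f = 0.92·c / 2.93 GHz = 0.0942 m
βl = 2π·l/λ = 2π × 0.433 = 156°
tan(βl) = tan(156°) = -0.447
Z_in = Z_0·(Z_L + jZ_0·tanβl)/(Z_0 + jZ_L·tanβl)
     = 50·(77.3 + j112)/(110 − j34.5)

Z_in ≈ 17.5 + j56.3 Ω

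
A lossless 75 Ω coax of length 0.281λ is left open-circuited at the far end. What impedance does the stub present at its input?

Z_in ≈ +j14.8 Ω

βl = 2π × 0.281 = 101°
tan(βl) = -5.07
For an open-circuited stub, Z_in = −jZ_0·cot(βl) = −jZ_0/tan(βl)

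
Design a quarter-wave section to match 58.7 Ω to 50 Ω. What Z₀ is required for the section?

Z_qwt ≈ 54.2 Ω

Z_qwt = √(Z_0·R_L) = √(50 × 58.7) = √2935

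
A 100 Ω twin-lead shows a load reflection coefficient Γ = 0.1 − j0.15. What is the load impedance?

Z_L = Z_0·(1 + Γ)/(1 − Γ) = 100·(1.1 − j0.15)/(0.9 + j0.15)

Z_L ≈ 116 − j36 Ω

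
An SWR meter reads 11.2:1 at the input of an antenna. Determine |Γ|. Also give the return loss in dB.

|Γ| ≈ 0.836; return loss ≈ 1.56 dB

|Γ| = (S − 1)/(S + 1) = (11.2 − 1)/(11.2 + 1) = 10.2/12.2
RL = −20·log₁₀|Γ| = −20·log₁₀(0.836)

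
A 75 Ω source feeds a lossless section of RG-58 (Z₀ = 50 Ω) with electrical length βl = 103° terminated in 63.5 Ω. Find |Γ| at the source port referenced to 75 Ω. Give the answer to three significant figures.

|Γ| ≈ 0.305

tan(βl) = -4.33
Z_in = Z_0·(Z_L + jZ_0·tanβl)/(Z_0 + jZ_L·tanβl) = 40.1 + j4.25 Ω
Γ_s = (Z_in − Z_s)/(Z_in + Z_s) = (-34.9 + j4.25)/(115 + j4.25), |Γ_s| = 0.305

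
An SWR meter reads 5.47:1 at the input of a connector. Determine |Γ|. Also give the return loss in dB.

|Γ| ≈ 0.691; return loss ≈ 3.21 dB

|Γ| = (S − 1)/(S + 1) = (5.47 − 1)/(5.47 + 1) = 4.47/6.47
RL = −20·log₁₀|Γ| = −20·log₁₀(0.691)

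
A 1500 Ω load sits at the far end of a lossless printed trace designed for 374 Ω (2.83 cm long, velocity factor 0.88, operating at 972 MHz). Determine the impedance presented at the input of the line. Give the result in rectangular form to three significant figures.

Z_in ≈ 228 − j413 Ω

λ = v/f = 0.88·c / 972 MHz = 0.272 m
βl = 2π·l/λ = 2π × 0.104 = 37.5°
tan(βl) = tan(37.5°) = 0.768
Z_in = Z_0·(Z_L + jZ_0·tanβl)/(Z_0 + jZ_L·tanβl)
     = 374·(1500 + j287)/(374 + j1150)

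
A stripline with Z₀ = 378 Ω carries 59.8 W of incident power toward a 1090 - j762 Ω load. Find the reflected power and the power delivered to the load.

P_reflected ≈ 23.8 W; P_delivered ≈ 36 W

|Γ| = |(712 − j762)/(1468 − j762)| = 0.631
|Γ|² = 0.398
P_refl = |Γ|²·P_inc = 23.8 W, P_del = (1 − |Γ|²)·P_inc = 36 W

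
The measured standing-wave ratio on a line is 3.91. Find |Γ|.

|Γ| = (S − 1)/(S + 1) = (3.91 − 1)/(3.91 + 1) = 2.91/4.91

|Γ| ≈ 0.593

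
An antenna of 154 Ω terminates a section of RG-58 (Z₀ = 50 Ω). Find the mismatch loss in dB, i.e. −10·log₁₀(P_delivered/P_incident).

mismatch loss ≈ 1.31 dB

Γ = (154 − 50)/(154 + 50) = 0.51
|Γ|² = 0.26, so P_del/P_inc = 1 − |Γ|² = 0.74
ML = −10·log₁₀(1 − |Γ|²)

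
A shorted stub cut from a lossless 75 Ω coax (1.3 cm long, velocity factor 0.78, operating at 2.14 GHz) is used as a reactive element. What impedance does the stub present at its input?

λ = v/f = 0.78·c / 2.14 GHz = 0.109 m
βl = 2π·l/λ = 2π × 0.119 = 42.8°
tan(βl) = 0.926
For a shorted stub, Z_in = jZ_0·tan(βl)

Z_in ≈ +j69.5 Ω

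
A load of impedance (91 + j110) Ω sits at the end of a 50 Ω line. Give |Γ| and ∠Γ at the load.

Γ ≈ 0.656 ∠ 31.6°

Γ = (Z_L − Z_0)/(Z_L + Z_0) = (41 + j110)/(141 + j110)
|Γ| = 117/179 = 0.656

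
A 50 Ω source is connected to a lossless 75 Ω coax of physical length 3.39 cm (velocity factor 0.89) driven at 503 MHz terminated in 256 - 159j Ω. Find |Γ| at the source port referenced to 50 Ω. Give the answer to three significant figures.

|Γ| ≈ 0.722

λ = v/f = 0.89·c / 503 MHz = 0.531 m
βl = 2π·l/λ = 2π × 0.0639 = 23°
tan(βl) = 0.424
Z_in = Z_0·(Z_L + jZ_0·tanβl)/(Z_0 + jZ_L·tanβl) = 52.9 − j107 Ω
Γ_s = (Z_in − Z_s)/(Z_in + Z_s) = (2.95 − j107)/(103 − j107), |Γ_s| = 0.722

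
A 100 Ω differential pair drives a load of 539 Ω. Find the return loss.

RL ≈ 3.26 dB

Γ = (539 − 100)/(539 + 100) = 0.687
RL = −20·log₁₀|Γ| = −20·log₁₀(0.687)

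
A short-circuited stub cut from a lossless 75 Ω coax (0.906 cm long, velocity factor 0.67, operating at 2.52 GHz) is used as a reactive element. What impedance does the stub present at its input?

Z_in ≈ +j64.9 Ω

λ = v/f = 0.67·c / 2.52 GHz = 0.0798 m
βl = 2π·l/λ = 2π × 0.114 = 40.9°
tan(βl) = 0.866
For a short-circuited stub, Z_in = jZ_0·tan(βl)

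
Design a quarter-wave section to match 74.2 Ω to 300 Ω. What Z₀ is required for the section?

Z_qwt = √(Z_0·R_L) = √(300 × 74.2) = √22260

Z_qwt ≈ 149 Ω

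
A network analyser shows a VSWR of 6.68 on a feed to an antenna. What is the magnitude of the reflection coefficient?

|Γ| = (S − 1)/(S + 1) = (6.68 − 1)/(6.68 + 1) = 5.68/7.68

|Γ| ≈ 0.74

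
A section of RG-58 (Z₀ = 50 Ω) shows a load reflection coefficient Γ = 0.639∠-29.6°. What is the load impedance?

Z_L ≈ 99.6 − j106 Ω

Z_L = Z_0·(1 + Γ)/(1 − Γ) = 50·(1.56 − j0.316)/(0.444 + j0.316)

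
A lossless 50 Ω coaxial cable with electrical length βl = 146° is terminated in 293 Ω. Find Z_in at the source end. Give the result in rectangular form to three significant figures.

Z_in ≈ 25.6 + j67.6 Ω

tan(βl) = tan(146°) = -0.675
Z_in = Z_0·(Z_L + jZ_0·tanβl)/(Z_0 + jZ_L·tanβl)
     = 50·(293 − j33.7)/(50 − j198)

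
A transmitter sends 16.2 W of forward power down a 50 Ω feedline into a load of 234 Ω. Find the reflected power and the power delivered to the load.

Γ = (234 − 50)/(234 + 50) = 0.648
|Γ|² = 0.42
P_refl = |Γ|²·P_inc = 6.8 W, P_del = (1 − |Γ|²)·P_inc = 9.4 W

P_reflected ≈ 6.8 W; P_delivered ≈ 9.4 W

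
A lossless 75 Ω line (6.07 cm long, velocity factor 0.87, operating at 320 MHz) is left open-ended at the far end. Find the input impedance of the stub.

Z_in ≈ −j149 Ω

λ = v/f = 0.87·c / 320 MHz = 0.816 m
βl = 2π·l/λ = 2π × 0.0744 = 26.8°
tan(βl) = 0.505
For an open-ended stub, Z_in = −jZ_0·cot(βl) = −jZ_0/tan(βl)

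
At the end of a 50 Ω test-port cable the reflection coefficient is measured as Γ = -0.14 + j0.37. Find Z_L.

Z_L ≈ 29.4 + j25.8 Ω

Z_L = Z_0·(1 + Γ)/(1 − Γ) = 50·(0.86 + j0.37)/(1.14 − j0.37)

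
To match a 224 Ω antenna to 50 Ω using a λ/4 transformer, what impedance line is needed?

Z_qwt = √(Z_0·R_L) = √(50 × 224) = √11200

Z_qwt ≈ 106 Ω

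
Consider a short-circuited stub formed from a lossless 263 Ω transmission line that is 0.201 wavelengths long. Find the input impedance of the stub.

Z_in ≈ +j827 Ω

βl = 2π × 0.201 = 72.4°
tan(βl) = 3.14
For a short-circuited stub, Z_in = jZ_0·tan(βl)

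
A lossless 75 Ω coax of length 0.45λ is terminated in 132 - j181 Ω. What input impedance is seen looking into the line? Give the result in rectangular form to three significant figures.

Z_in ≈ 391 + j83.4 Ω

βl = 2π × 0.45 = 162°
tan(βl) = tan(162°) = -0.325
Z_in = Z_0·(Z_L + jZ_0·tanβl)/(Z_0 + jZ_L·tanβl)
     = 75·(132 − j205)/(16.2 − j42.9)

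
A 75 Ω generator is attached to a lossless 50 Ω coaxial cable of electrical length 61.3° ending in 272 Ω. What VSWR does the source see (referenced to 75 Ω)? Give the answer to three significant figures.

tan(βl) = 1.83
Z_in = Z_0·(Z_L + jZ_0·tanβl)/(Z_0 + jZ_L·tanβl) = 11.8 − j26.2 Ω
Γ_s = (Z_in − Z_s)/(Z_in + Z_s) = (-63.2 − j26.2)/(86.8 − j26.2), |Γ_s| = 0.754
VSWR = (1 + |Γ_s|)/(1 − |Γ_s|)

VSWR ≈ 7.13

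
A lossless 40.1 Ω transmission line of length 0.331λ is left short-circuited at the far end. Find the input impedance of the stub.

βl = 2π × 0.331 = 119°
tan(βl) = -1.79
For a short-circuited stub, Z_in = jZ_0·tan(βl)

Z_in ≈ −j71.9 Ω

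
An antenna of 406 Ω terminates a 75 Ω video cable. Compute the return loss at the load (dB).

Γ = (406 − 75)/(406 + 75) = 0.688
RL = −20·log₁₀|Γ| = −20·log₁₀(0.688)

RL ≈ 3.25 dB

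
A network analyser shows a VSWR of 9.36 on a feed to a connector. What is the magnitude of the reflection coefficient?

|Γ| ≈ 0.807

|Γ| = (S − 1)/(S + 1) = (9.36 − 1)/(9.36 + 1) = 8.36/10.4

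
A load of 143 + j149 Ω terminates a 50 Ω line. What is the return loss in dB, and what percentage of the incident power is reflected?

RL ≈ 2.85 dB; 51.9% of incident power reflected

Γ = (93 + j149)/(193 + j149), |Γ| = 0.72
RL = −20·log₁₀(0.72) = 2.85 dB
P_refl/P_inc = |Γ|² = 0.519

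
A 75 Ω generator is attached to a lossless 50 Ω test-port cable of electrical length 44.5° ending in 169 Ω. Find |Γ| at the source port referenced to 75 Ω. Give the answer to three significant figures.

|Γ| ≈ 0.573

tan(βl) = 0.983
Z_in = Z_0·(Z_L + jZ_0·tanβl)/(Z_0 + jZ_L·tanβl) = 27.6 − j42.6 Ω
Γ_s = (Z_in − Z_s)/(Z_in + Z_s) = (-47.4 − j42.6)/(103 − j42.6), |Γ_s| = 0.573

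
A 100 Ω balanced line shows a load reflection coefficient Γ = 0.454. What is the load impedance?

Z_L ≈ 266 Ω

Z_L = Z_0·(1 + Γ)/(1 − Γ) = 100·(1.45)/(0.546)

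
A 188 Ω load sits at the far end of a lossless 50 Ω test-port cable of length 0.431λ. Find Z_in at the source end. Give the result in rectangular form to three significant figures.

Z_in ≈ 56.7 + j75.5 Ω

βl = 2π × 0.431 = 155°
tan(βl) = tan(155°) = -0.463
Z_in = Z_0·(Z_L + jZ_0·tanβl)/(Z_0 + jZ_L·tanβl)
     = 50·(188 − j23.1)/(50 − j87)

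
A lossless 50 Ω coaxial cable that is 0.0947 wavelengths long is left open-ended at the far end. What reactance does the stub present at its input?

βl = 2π × 0.0947 = 34.1°
tan(βl) = 0.677
For an open-ended stub, Z_in = −jZ_0·cot(βl) = −jZ_0/tan(βl)

X_in ≈ -73.9 Ω (capacitive)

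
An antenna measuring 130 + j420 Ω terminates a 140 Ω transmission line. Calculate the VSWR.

Γ = (Z_L − Z_0)/(Z_L + Z_0) = (-10 + j420)/(270 + j420)
|Γ| = 420/499 = 0.841
VSWR = (1 + |Γ|)/(1 − |Γ|) = 1.84/0.159

VSWR ≈ 11.6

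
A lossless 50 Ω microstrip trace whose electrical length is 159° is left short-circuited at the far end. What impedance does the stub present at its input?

Z_in ≈ −j19.2 Ω

tan(βl) = -0.384
For a short-circuited stub, Z_in = jZ_0·tan(βl)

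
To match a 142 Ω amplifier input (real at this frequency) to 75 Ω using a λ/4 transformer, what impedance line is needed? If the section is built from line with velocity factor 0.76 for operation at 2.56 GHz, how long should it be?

Z_qwt ≈ 103 Ω; length ≈ 2.23 cm

Z_qwt = √(Z_0·R_L) = √(75 × 142) = √10650
λ = 0.76·c/f = 0.0891 m, so l = λ/4 = 0.0223 m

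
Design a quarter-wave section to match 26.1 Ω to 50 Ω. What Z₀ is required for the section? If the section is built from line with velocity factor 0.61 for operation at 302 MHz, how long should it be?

Z_qwt ≈ 36.1 Ω; length ≈ 15.1 cm

Z_qwt = √(Z_0·R_L) = √(50 × 26.1) = √1305
λ = 0.61·c/f = 0.606 m, so l = λ/4 = 0.151 m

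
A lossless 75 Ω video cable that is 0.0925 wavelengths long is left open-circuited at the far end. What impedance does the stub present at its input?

βl = 2π × 0.0925 = 33.3°
tan(βl) = 0.657
For an open-circuited stub, Z_in = −jZ_0·cot(βl) = −jZ_0/tan(βl)

Z_in ≈ −j114 Ω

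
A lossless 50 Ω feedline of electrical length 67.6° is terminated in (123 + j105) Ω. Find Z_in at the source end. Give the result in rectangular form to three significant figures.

tan(βl) = tan(67.6°) = 2.43
Z_in = Z_0·(Z_L + jZ_0·tanβl)/(Z_0 + jZ_L·tanβl)
     = 50·(123 + j226)/(-205 + j298)

Z_in ≈ 16.2 − j31.7 Ω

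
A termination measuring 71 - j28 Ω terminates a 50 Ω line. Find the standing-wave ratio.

Γ = (Z_L − Z_0)/(Z_L + Z_0) = (21 − j28)/(121 − j28)
|Γ| = 35/124 = 0.282
VSWR = (1 + |Γ|)/(1 − |Γ|) = 1.28/0.718

VSWR ≈ 1.78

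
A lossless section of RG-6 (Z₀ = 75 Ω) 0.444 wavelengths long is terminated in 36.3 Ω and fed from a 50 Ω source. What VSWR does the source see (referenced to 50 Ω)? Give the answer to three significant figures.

βl = 2π × 0.444 = 160°
tan(βl) = -0.367
Z_in = Z_0·(Z_L + jZ_0·tanβl)/(Z_0 + jZ_L·tanβl) = 39.9 − j20.4 Ω
Γ_s = (Z_in − Z_s)/(Z_in + Z_s) = (-10.1 − j20.4)/(89.9 − j20.4), |Γ_s| = 0.247
VSWR = (1 + |Γ_s|)/(1 − |Γ_s|)

VSWR ≈ 1.66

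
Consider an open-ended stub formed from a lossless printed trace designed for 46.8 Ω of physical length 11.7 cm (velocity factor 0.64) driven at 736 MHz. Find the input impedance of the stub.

λ = v/f = 0.64·c / 736 MHz = 0.261 m
βl = 2π·l/λ = 2π × 0.449 = 161°
tan(βl) = -0.335
For an open-ended stub, Z_in = −jZ_0·cot(βl) = −jZ_0/tan(βl)

Z_in ≈ +j140 Ω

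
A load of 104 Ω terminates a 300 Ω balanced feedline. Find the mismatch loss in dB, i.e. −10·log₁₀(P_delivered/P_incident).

mismatch loss ≈ 1.17 dB

Γ = (104 − 300)/(104 + 300) = -0.485
|Γ|² = 0.235, so P_del/P_inc = 1 − |Γ|² = 0.765
ML = −10·log₁₀(1 − |Γ|²)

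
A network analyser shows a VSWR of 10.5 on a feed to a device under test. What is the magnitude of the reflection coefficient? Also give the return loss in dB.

|Γ| = (S − 1)/(S + 1) = (10.5 − 1)/(10.5 + 1) = 9.5/11.5
RL = −20·log₁₀|Γ| = −20·log₁₀(0.826)

|Γ| ≈ 0.826; return loss ≈ 1.66 dB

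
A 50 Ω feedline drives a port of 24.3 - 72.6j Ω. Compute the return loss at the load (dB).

RL ≈ 2.6 dB

Γ = (-25.7 − j72.6)/(74.3 − j72.6), |Γ| = 0.741
RL = −20·log₁₀|Γ| = −20·log₁₀(0.741)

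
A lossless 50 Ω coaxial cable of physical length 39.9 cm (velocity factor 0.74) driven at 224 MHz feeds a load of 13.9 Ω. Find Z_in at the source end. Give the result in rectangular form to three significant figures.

Z_in ≈ 20 − j31.2 Ω

λ = v/f = 0.74·c / 224 MHz = 0.991 m
βl = 2π·l/λ = 2π × 0.403 = 145°
tan(βl) = tan(145°) = -0.702
Z_in = Z_0·(Z_L + jZ_0·tanβl)/(Z_0 + jZ_L·tanβl)
     = 50·(13.9 − j35.1)/(50 − j9.76)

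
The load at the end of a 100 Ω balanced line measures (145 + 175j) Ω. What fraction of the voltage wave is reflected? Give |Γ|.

|Γ| ≈ 0.6

Γ = (Z_L − Z_0)/(Z_L + Z_0) = (45 + j175)/(245 + j175)
|Γ| = 181/301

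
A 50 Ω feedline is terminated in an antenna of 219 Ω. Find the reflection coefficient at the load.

Γ = 0.628

Γ = (Z_L − Z_0)/(Z_L + Z_0) = (219 − 50)/(219 + 50) = 169/269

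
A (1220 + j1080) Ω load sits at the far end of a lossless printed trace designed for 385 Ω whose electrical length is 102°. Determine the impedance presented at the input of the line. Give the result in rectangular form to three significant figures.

Z_in ≈ 66.6 + j18.4 Ω

tan(βl) = tan(102°) = -4.7
Z_in = Z_0·(Z_L + jZ_0·tanβl)/(Z_0 + jZ_L·tanβl)
     = 385·(1220 − j731)/(5470 − j5740)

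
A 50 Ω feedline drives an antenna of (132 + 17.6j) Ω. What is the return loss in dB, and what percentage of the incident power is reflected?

Γ = (82 + j17.6)/(182 + j17.6), |Γ| = 0.459
RL = −20·log₁₀(0.459) = 6.77 dB
P_refl/P_inc = |Γ|² = 0.21

RL ≈ 6.77 dB; 21% of incident power reflected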